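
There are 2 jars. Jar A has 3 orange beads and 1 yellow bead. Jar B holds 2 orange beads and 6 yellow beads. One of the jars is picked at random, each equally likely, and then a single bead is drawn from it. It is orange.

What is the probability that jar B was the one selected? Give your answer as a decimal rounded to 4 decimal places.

0.2500

The likelihood of this draw under each hypothesis: P(data | jar A) = (3/4) = 3/4; P(data | jar B) = (2/8) = 1/4.
The prior-weighted likelihoods are 1/2 · 3/4 = 3/8, 1/2 · 1/4 = 1/8; summing to 1/2.
By Bayes' rule, P(jar B | data) = (1/8) / (1/2) = 1/4.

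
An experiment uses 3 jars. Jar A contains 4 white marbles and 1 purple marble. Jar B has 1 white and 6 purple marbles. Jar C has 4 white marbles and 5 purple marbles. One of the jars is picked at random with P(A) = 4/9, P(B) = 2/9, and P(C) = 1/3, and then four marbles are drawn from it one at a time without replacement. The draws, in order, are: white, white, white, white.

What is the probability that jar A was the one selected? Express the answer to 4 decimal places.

0.9711

For each hypothesis, P(data | H) works out to: P(data | jar A) = (4/5)(3/4)(2/3)(1/2) = 0.2; P(data | jar B) = (1/7)(0/6) = 0; P(data | jar C) = (4/9)(3/8)(2/7)(1/6) = 0.0079365.
Weighting by the prior gives 4/9 · 0.2 = 0.088889, 2/9 · 0 = 0, 1/3 · 0.0079365 = 0.0026455; these sum to 0.091534.
Therefore the posterior P(jar A | data) = (0.088889) / (0.091534) = 0.9711.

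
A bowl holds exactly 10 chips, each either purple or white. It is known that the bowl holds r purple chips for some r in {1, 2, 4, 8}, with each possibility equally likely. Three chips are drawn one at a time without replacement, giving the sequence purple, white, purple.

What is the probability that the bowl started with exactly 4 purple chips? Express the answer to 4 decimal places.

The likelihood of the observed sequence under each hypothesis: P(data | r = 1) = (1/10)(9/9)(0/8) = 0; P(data | r = 2) = (2/10)(8/9)(1/8) = 1/45; P(data | r = 4) = (4/10)(6/9)(3/8) = 1/10; P(data | r = 8) = (8/10)(2/9)(7/8) = 7/45.
The prior-weighted likelihoods are 1/4 · 0 = 0, 1/4 · 1/45 = 1/180, 1/4 · 1/10 = 1/40, 1/4 · 7/45 = 7/180; summing to 5/72.
Therefore the posterior P(r = 4 | data) = (1/40) / (5/72) = 9/25.

0.3600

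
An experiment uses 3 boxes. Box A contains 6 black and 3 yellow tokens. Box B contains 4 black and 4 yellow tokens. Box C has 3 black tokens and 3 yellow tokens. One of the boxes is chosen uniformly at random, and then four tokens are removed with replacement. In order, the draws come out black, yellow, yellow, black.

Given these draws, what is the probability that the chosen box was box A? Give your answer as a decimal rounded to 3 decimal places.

0.283

Under each hypothesis, the probability of the observed sequence is: P(data | box A) = (6/9)(3/9)(3/9)(6/9) = 0.049383; P(data | box B) = (4/8)(4/8)(4/8)(4/8) = 0.0625; P(data | box C) = (3/6)(3/6)(3/6)(3/6) = 0.0625.
Multiplying each by its prior: 1/3 · 0.049383 = 0.016461, 1/3 · 0.0625 = 0.020833, 1/3 · 0.0625 = 0.020833; these sum to 0.058128.
So P(box A | data) = (0.016461) / (0.058128) = 0.28319.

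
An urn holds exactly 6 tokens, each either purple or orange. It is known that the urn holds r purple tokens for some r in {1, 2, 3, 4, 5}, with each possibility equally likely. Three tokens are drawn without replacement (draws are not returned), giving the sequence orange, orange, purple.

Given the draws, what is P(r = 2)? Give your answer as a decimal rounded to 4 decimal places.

For each hypothesis, P(data | H) works out to: P(data | r = 1) = (5/6)(4/5)(1/4) = 1/6; P(data | r = 2) = (4/6)(3/5)(2/4) = 1/5; P(data | r = 3) = (3/6)(2/5)(3/4) = 3/20; P(data | r = 4) = (2/6)(1/5)(4/4) = 1/15; P(data | r = 5) = (1/6)(0/5) = 0.
The prior-weighted likelihoods are 1/5 · 1/6 = 1/30, 1/5 · 1/5 = 1/25, 1/5 · 3/20 = 3/100, 1/5 · 1/15 = 1/75, 1/5 · 0 = 0; these sum to 7/60.
By Bayes' rule, P(r = 2 | data) = (1/25) / (7/60) = 12/35.

0.3429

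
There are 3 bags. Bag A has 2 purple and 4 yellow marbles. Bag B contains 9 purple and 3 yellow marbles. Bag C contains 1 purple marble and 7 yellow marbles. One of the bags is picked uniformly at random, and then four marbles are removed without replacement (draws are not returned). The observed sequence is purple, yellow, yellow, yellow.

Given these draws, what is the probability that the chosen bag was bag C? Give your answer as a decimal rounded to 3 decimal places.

Compute the likelihood of the observed sequence for each case: P(data | bag A) = (2/6)(4/5)(3/4)(2/3) = 0.13333; P(data | bag B) = (9/12)(3/11)(2/10)(1/9) = 0.0045455; P(data | bag C) = (1/8)(7/7)(6/6)(5/5) = 0.125.
Weighting by the prior gives 1/3 · 0.13333 = 0.044444, 1/3 · 0.0045455 = 0.0015152, 1/3 · 0.125 = 0.041667; summing to 0.087626.
By Bayes' rule, P(bag C | data) = (0.041667) / (0.087626) = 0.4755.

0.476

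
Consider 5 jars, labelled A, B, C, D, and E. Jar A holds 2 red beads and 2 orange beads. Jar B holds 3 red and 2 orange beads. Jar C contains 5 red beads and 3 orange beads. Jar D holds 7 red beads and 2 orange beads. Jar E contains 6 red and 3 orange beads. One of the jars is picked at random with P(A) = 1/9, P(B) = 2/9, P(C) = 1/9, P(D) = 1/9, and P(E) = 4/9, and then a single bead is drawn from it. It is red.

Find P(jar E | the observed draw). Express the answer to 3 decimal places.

0.462

Under each hypothesis, the probability of this draw is: P(data | jar A) = (2/4) = 0.5; P(data | jar B) = (3/5) = 0.6; P(data | jar C) = (5/8) = 0.625; P(data | jar D) = (7/9) = 0.77778; P(data | jar E) = (6/9) = 0.66667.
Weighting by the prior gives 1/9 · 0.5 = 0.055556, 2/9 · 0.6 = 0.13333, 1/9 · 0.625 = 0.069444, 1/9 · 0.77778 = 0.08642, 4/9 · 0.66667 = 0.2963; summing to 0.64105.
Hence P(jar E | data) = (0.2963) / (0.64105) = 0.46221.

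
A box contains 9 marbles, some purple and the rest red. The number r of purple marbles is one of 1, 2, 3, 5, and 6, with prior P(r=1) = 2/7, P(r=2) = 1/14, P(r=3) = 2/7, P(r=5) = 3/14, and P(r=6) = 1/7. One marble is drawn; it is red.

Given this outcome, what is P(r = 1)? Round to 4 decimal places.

Under each hypothesis, the probability of this draw is: P(data | r = 1) = (8/9) = 8/9; P(data | r = 2) = (7/9) = 7/9; P(data | r = 3) = (6/9) = 2/3; P(data | r = 5) = (4/9) = 4/9; P(data | r = 6) = (3/9) = 1/3.
The prior-weighted likelihoods are 2/7 · 8/9 = 16/63, 1/14 · 7/9 = 1/18, 2/7 · 2/3 = 4/21, 3/14 · 4/9 = 2/21, 1/7 · 1/3 = 1/21; with total 9/14.
By Bayes' rule, P(r = 1 | data) = (16/63) / (9/14) = 32/81.

0.3951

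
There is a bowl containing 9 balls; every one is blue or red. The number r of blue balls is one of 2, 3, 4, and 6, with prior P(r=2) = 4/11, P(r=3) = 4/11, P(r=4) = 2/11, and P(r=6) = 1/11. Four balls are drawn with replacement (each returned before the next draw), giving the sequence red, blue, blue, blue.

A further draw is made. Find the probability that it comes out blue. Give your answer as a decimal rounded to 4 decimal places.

0.4547

For each hypothesis, P(data | H) works out to: P(data | r = 2) = (7/9)(2/9)(2/9)(2/9) = 0.0085353; P(data | r = 3) = (6/9)(3/9)(3/9)(3/9) = 0.024691; P(data | r = 4) = (5/9)(4/9)(4/9)(4/9) = 0.048773; P(data | r = 6) = (3/9)(6/9)(6/9)(6/9) = 0.098765.
Weighting by the prior gives 4/11 · 0.0085353 = 0.0031037, 4/11 · 0.024691 = 0.0089787, 2/11 · 0.048773 = 0.0088678, 1/11 · 0.098765 = 0.0089787; with total 0.029929.
Dividing through by the total gives posterior P(r = 2 | data) = 0.1037, P(r = 3 | data) = 0.3, P(r = 4 | data) = 0.2963, P(r = 6 | data) = 0.3.
Averaging over the posterior, P(blue next | data) = (2/9)(0.1037) + (1/3)(0.3) + (4/9)(0.2963) + (2/3)(0.3) = 0.45473.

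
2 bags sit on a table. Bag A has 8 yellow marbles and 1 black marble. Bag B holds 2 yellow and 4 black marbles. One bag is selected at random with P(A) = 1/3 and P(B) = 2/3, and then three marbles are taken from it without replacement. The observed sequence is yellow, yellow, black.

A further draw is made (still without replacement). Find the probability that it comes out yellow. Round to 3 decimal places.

0.455

Compute the likelihood of the observed sequence for each case: P(data | bag A) = (8/9)(7/8)(1/7) = 1/9; P(data | bag B) = (2/6)(1/5)(4/4) = 1/15.
Weighting by the prior gives 1/3 · 1/9 = 1/27, 2/3 · 1/15 = 2/45; with total 11/135.
Normalising, the posterior is P(bag A | data) = 5/11, P(bag B | data) = 6/11.
Averaging over the posterior, P(yellow next | data) = (1)(5/11) + (0)(6/11) = 5/11.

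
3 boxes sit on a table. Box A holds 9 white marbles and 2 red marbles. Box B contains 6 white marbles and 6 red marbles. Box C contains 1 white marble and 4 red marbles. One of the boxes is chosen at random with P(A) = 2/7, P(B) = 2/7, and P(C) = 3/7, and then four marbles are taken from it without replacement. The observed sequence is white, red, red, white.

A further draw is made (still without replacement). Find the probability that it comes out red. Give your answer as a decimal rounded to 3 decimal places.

0.403

The likelihood of the observed sequence under each hypothesis: P(data | box A) = (9/11)(2/10)(1/9)(8/8) = 0.018182; P(data | box B) = (6/12)(6/11)(5/10)(5/9) = 0.075758; P(data | box C) = (1/5)(4/4)(3/3)(0/2) = 0.
Multiplying each by its prior: 2/7 · 0.018182 = 0.0051948, 2/7 · 0.075758 = 0.021645, 3/7 · 0 = 0; summing to 0.02684.
Normalising, the posterior is P(box A | data) = 0.19355, P(box B | data) = 0.80645, P(box C | data) = 0.
So P(red next | data) = Σ P(red next | H) P(H | data) = (0)(0.19355) + (1/2)(0.80645) = 0.40323.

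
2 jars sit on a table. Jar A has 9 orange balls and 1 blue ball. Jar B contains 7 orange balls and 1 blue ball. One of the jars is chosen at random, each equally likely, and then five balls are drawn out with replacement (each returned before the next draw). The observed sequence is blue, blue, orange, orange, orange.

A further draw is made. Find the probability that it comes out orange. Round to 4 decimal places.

0.8853

Compute the likelihood of the observed sequence for each case: P(data | jar A) = (1/10)(1/10)(9/10)(9/10)(9/10) = 0.00729; P(data | jar B) = (1/8)(1/8)(7/8)(7/8)(7/8) = 0.010468.
Weighting by the prior gives 1/2 · 0.00729 = 0.003645, 1/2 · 0.010468 = 0.0052338; with total 0.0088788.
Dividing through by the total gives posterior P(jar A | data) = 0.41053, P(jar B | data) = 0.58947.
So P(orange next | data) = Σ P(orange next | H) P(H | data) = (9/10)(0.41053) + (7/8)(0.58947) = 0.88526.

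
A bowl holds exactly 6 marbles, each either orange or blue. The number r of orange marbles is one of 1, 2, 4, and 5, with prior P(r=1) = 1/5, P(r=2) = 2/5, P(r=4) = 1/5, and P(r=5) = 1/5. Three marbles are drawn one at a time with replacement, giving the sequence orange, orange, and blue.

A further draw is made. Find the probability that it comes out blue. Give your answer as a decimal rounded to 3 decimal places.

For each hypothesis, P(data | H) works out to: P(data | r = 1) = (1/6)(1/6)(5/6) = 5/216; P(data | r = 2) = (2/6)(2/6)(4/6) = 2/27; P(data | r = 4) = (4/6)(4/6)(2/6) = 4/27; P(data | r = 5) = (5/6)(5/6)(1/6) = 25/216.
Multiplying each by its prior: 1/5 · 5/216 = 1/216, 2/5 · 2/27 = 4/135, 1/5 · 4/27 = 4/135, 1/5 · 25/216 = 5/216; with total 47/540.
Normalising, the posterior is P(r = 1 | data) = 5/94, P(r = 2 | data) = 16/47, P(r = 4 | data) = 16/47, P(r = 5 | data) = 25/94.
Averaging over the posterior, P(blue next | data) = (5/6)(5/94) + (2/3)(16/47) + (1/3)(16/47) + (1/6)(25/94) = 121/282.

0.429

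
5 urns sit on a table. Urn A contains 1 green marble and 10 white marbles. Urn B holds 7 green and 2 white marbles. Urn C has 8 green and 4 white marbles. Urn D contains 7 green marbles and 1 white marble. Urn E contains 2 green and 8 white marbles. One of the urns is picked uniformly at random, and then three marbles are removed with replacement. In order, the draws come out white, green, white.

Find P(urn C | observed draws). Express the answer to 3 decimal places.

Under each hypothesis, the probability of the observed sequence is: P(data | urn A) = (10/11)(1/11)(10/11) = 0.075131; P(data | urn B) = (2/9)(7/9)(2/9) = 0.038409; P(data | urn C) = (4/12)(8/12)(4/12) = 0.074074; P(data | urn D) = (1/8)(7/8)(1/8) = 0.013672; P(data | urn E) = (8/10)(2/10)(8/10) = 0.128.
Multiplying each by its prior: 1/5 · 0.075131 = 0.015026, 1/5 · 0.038409 = 0.0076818, 1/5 · 0.074074 = 0.014815, 1/5 · 0.013672 = 0.0027344, 1/5 · 0.128 = 0.0256; with total 0.065857.
Hence P(urn C | data) = (0.014815) / (0.065857) = 0.22495.

0.225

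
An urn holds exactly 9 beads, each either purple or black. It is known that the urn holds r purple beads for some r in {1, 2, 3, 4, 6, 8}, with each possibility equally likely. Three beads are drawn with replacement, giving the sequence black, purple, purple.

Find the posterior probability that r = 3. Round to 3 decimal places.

For each hypothesis, P(data | H) works out to: P(data | r = 1) = (8/9)(1/9)(1/9) = 0.010974; P(data | r = 2) = (7/9)(2/9)(2/9) = 0.038409; P(data | r = 3) = (6/9)(3/9)(3/9) = 0.074074; P(data | r = 4) = (5/9)(4/9)(4/9) = 0.10974; P(data | r = 6) = (3/9)(6/9)(6/9) = 0.14815; P(data | r = 8) = (1/9)(8/9)(8/9) = 0.087791.
Weighting by the prior gives 1/6 · 0.010974 = 0.001829, 1/6 · 0.038409 = 0.0064015, 1/6 · 0.074074 = 0.012346, 1/6 · 0.10974 = 0.01829, 1/6 · 0.14815 = 0.024691, 1/6 · 0.087791 = 0.014632; these sum to 0.078189.
Hence P(r = 3 | data) = (0.012346) / (0.078189) = 0.15789.

0.158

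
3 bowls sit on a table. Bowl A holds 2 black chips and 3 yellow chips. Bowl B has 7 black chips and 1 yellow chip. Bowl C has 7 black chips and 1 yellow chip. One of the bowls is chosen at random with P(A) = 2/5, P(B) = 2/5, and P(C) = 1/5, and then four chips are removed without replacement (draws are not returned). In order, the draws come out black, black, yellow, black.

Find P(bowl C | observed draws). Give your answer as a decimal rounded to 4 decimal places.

0.3333

For each hypothesis, P(data | H) works out to: P(data | bowl A) = (2/5)(1/4)(3/3)(0/2) = 0; P(data | bowl B) = (7/8)(6/7)(1/6)(5/5) = 1/8; P(data | bowl C) = (7/8)(6/7)(1/6)(5/5) = 1/8.
The prior-weighted likelihoods are 2/5 · 0 = 0, 2/5 · 1/8 = 1/20, 1/5 · 1/8 = 1/40; summing to 3/40.
By Bayes' rule, P(bowl C | data) = (1/40) / (3/40) = 1/3.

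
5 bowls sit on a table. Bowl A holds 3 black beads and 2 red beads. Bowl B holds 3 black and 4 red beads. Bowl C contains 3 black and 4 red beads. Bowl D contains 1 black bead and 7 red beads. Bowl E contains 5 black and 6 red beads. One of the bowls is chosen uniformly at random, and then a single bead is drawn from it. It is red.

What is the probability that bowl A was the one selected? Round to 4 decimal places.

For each hypothesis, P(data | H) works out to: P(data | bowl A) = (2/5) = 0.4; P(data | bowl B) = (4/7) = 0.57143; P(data | bowl C) = (4/7) = 0.57143; P(data | bowl D) = (7/8) = 0.875; P(data | bowl E) = (6/11) = 0.54545.
Multiplying each by its prior: 1/5 · 0.4 = 0.08, 1/5 · 0.57143 = 0.11429, 1/5 · 0.57143 = 0.11429, 1/5 · 0.875 = 0.175, 1/5 · 0.54545 = 0.10909; with total 0.59266.
Hence P(bowl A | data) = (0.08) / (0.59266) = 0.13498.

0.1350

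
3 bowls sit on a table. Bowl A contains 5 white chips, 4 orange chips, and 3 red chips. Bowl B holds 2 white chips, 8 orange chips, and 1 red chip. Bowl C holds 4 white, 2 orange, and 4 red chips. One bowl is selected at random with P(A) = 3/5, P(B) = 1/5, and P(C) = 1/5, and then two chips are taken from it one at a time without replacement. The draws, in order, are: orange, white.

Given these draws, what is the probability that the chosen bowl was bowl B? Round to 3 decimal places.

For each hypothesis, P(data | H) works out to: P(data | bowl A) = (4/12)(5/11) = 5/33; P(data | bowl B) = (8/11)(2/10) = 8/55; P(data | bowl C) = (2/10)(4/9) = 4/45.
Multiplying each by its prior: 3/5 · 5/33 = 1/11, 1/5 · 8/55 = 8/275, 1/5 · 4/45 = 4/225; summing to 31/225.
By Bayes' rule, P(bowl B | data) = (8/275) / (31/225) = 72/341.

0.211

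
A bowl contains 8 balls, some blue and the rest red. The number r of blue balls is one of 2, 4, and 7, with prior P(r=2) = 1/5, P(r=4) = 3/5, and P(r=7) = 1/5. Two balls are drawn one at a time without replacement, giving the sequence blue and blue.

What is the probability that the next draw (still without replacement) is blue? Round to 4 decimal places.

Compute the likelihood of the observed sequence for each case: P(data | r = 2) = (2/8)(1/7) = 1/28; P(data | r = 4) = (4/8)(3/7) = 3/14; P(data | r = 7) = (7/8)(6/7) = 3/4.
Weighting by the prior gives 1/5 · 1/28 = 1/140, 3/5 · 3/14 = 9/70, 1/5 · 3/4 = 3/20; these sum to 2/7.
Dividing through by the total gives posterior P(r = 2 | data) = 1/40, P(r = 4 | data) = 9/20, P(r = 7 | data) = 21/40.
The predictive probability is P(blue next | data) = (0)(1/40) + (1/3)(9/20) + (5/6)(21/40) = 47/80.

0.5875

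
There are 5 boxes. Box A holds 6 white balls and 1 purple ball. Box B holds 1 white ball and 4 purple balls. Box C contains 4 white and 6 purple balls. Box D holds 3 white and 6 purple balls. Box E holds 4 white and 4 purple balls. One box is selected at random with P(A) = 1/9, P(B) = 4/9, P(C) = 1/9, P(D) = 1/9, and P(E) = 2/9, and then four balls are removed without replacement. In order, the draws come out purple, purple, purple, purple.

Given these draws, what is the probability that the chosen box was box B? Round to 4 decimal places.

0.7850

The likelihood of the observed sequence under each hypothesis: P(data | box A) = (1/7)(0/6) = 0; P(data | box B) = (4/5)(3/4)(2/3)(1/2) = 1/5; P(data | box C) = (6/10)(5/9)(4/8)(3/7) = 1/14; P(data | box D) = (6/9)(5/8)(4/7)(3/6) = 5/42; P(data | box E) = (4/8)(3/7)(2/6)(1/5) = 1/70.
Weighting by the prior gives 1/9 · 0 = 0, 4/9 · 1/5 = 4/45, 1/9 · 1/14 = 1/126, 1/9 · 5/42 = 5/378, 2/9 · 1/70 = 1/315; these sum to 107/945.
Hence P(box B | data) = (4/45) / (107/945) = 84/107.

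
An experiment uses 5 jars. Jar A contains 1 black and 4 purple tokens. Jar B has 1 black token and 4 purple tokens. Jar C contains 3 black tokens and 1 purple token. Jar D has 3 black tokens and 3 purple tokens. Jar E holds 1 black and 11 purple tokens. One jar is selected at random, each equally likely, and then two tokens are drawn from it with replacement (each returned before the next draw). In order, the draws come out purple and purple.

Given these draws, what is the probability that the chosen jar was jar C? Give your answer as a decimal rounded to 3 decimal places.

Under each hypothesis, the probability of the observed sequence is: P(data | jar A) = (4/5)(4/5) = 0.64; P(data | jar B) = (4/5)(4/5) = 0.64; P(data | jar C) = (1/4)(1/4) = 0.0625; P(data | jar D) = (3/6)(3/6) = 0.25; P(data | jar E) = (11/12)(11/12) = 0.84028.
Multiplying each by its prior: 1/5 · 0.64 = 0.128, 1/5 · 0.64 = 0.128, 1/5 · 0.0625 = 0.0125, 1/5 · 0.25 = 0.05, 1/5 · 0.84028 = 0.16806; with total 0.48656.
So P(jar C | data) = (0.0125) / (0.48656) = 0.025691.

0.026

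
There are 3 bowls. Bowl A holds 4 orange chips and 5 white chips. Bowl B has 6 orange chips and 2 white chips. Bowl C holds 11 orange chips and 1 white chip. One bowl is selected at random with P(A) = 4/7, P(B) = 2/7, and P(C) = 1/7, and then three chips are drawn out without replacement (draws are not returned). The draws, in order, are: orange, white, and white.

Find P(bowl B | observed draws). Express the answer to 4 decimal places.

For each hypothesis, P(data | H) works out to: P(data | bowl A) = (4/9)(5/8)(4/7) = 10/63; P(data | bowl B) = (6/8)(2/7)(1/6) = 1/28; P(data | bowl C) = (11/12)(1/11)(0/10) = 0.
Weighting by the prior gives 4/7 · 10/63 = 40/441, 2/7 · 1/28 = 1/98, 1/7 · 0 = 0; with total 89/882.
Hence P(bowl B | data) = (1/98) / (89/882) = 9/89.

0.1011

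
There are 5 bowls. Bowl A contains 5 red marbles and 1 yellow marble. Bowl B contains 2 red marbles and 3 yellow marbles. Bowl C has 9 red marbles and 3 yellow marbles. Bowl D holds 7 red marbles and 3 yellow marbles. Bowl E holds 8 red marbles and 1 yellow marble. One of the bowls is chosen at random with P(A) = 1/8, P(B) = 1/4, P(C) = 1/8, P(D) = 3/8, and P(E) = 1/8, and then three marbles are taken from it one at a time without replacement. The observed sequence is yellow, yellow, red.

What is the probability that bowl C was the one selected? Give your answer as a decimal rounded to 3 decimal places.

Compute the likelihood of the observed sequence for each case: P(data | bowl A) = (1/6)(0/5) = 0; P(data | bowl B) = (3/5)(2/4)(2/3) = 0.2; P(data | bowl C) = (3/12)(2/11)(9/10) = 0.040909; P(data | bowl D) = (3/10)(2/9)(7/8) = 0.058333; P(data | bowl E) = (1/9)(0/8) = 0.
Multiplying each by its prior: 1/8 · 0 = 0, 1/4 · 0.2 = 0.05, 1/8 · 0.040909 = 0.0051136, 3/8 · 0.058333 = 0.021875, 1/8 · 0 = 0; with total 0.076989.
By Bayes' rule, P(bowl C | data) = (0.0051136) / (0.076989) = 0.066421.

0.066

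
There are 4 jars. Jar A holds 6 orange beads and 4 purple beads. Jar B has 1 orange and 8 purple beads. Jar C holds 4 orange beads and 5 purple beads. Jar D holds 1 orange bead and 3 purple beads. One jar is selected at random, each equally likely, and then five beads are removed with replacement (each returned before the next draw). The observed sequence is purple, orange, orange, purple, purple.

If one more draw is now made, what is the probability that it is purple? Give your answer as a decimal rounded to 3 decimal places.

0.604

Under each hypothesis, the probability of the observed sequence is: P(data | jar A) = (4/10)(6/10)(6/10)(4/10)(4/10) = 0.02304; P(data | jar B) = (8/9)(1/9)(1/9)(8/9)(8/9) = 0.0086708; P(data | jar C) = (5/9)(4/9)(4/9)(5/9)(5/9) = 0.03387; P(data | jar D) = (3/4)(1/4)(1/4)(3/4)(3/4) = 0.026367.
Multiplying each by its prior: 1/4 · 0.02304 = 0.00576, 1/4 · 0.0086708 = 0.0021677, 1/4 · 0.03387 = 0.0084675, 1/4 · 0.026367 = 0.0065918; with total 0.022987.
Normalising, the posterior is P(jar A | data) = 0.25058, P(jar B | data) = 0.094301, P(jar C | data) = 0.36836, P(jar D | data) = 0.28676.
Averaging over the posterior, P(purple next | data) = (2/5)(0.25058) + (8/9)(0.094301) + (5/9)(0.36836) + (3/4)(0.28676) = 0.60377.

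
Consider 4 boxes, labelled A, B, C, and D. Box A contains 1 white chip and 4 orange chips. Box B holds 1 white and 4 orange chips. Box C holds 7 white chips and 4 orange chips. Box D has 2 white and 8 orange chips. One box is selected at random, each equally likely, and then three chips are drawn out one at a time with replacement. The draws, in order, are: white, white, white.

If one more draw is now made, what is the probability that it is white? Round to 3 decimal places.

Compute the likelihood of the observed sequence for each case: P(data | box A) = (1/5)(1/5)(1/5) = 0.008; P(data | box B) = (1/5)(1/5)(1/5) = 0.008; P(data | box C) = (7/11)(7/11)(7/11) = 0.2577; P(data | box D) = (2/10)(2/10)(2/10) = 0.008.
The prior-weighted likelihoods are 1/4 · 0.008 = 0.002, 1/4 · 0.008 = 0.002, 1/4 · 0.2577 = 0.064425, 1/4 · 0.008 = 0.002; these sum to 0.070425.
The posterior is then P(box A | data) = 0.028399, P(box B | data) = 0.028399, P(box C | data) = 0.9148, P(box D | data) = 0.028399.
So P(white next | data) = Σ P(white next | H) P(H | data) = (1/5)(0.028399) + (1/5)(0.028399) + (7/11)(0.9148) + (1/5)(0.028399) = 0.59919.

0.599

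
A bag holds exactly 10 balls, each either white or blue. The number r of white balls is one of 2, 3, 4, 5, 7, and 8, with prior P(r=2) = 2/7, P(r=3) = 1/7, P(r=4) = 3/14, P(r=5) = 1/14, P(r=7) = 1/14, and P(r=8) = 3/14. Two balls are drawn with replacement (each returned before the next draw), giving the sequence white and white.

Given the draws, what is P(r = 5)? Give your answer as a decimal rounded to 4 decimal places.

The likelihood of the observed sequence under each hypothesis: P(data | r = 2) = (2/10)(2/10) = 1/25; P(data | r = 3) = (3/10)(3/10) = 9/100; P(data | r = 4) = (4/10)(4/10) = 4/25; P(data | r = 5) = (5/10)(5/10) = 1/4; P(data | r = 7) = (7/10)(7/10) = 49/100; P(data | r = 8) = (8/10)(8/10) = 16/25.
Multiplying each by its prior: 2/7 · 1/25 = 2/175, 1/7 · 9/100 = 9/700, 3/14 · 4/25 = 6/175, 1/14 · 1/4 = 1/56, 1/14 · 49/100 = 7/200, 3/14 · 16/25 = 24/175; summing to 87/350.
So P(r = 5 | data) = (1/56) / (87/350) = 25/348.

0.0718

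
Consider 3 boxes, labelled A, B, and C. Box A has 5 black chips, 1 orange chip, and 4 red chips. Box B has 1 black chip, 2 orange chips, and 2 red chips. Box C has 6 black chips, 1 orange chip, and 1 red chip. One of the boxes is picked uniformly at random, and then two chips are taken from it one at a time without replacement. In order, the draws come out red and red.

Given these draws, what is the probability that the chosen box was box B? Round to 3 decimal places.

Under each hypothesis, the probability of the observed sequence is: P(data | box A) = (4/10)(3/9) = 2/15; P(data | box B) = (2/5)(1/4) = 1/10; P(data | box C) = (1/8)(0/7) = 0.
Weighting by the prior gives 1/3 · 2/15 = 2/45, 1/3 · 1/10 = 1/30, 1/3 · 0 = 0; summing to 7/90.
Therefore the posterior P(box B | data) = (1/30) / (7/90) = 3/7.

0.429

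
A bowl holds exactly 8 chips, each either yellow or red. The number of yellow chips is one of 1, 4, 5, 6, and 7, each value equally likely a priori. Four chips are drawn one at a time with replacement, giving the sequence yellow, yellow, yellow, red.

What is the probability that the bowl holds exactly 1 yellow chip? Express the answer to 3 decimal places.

Compute the likelihood of the observed sequence for each case: P(data | r = 1) = (1/8)(1/8)(1/8)(7/8) = 0.001709; P(data | r = 4) = (4/8)(4/8)(4/8)(4/8) = 0.0625; P(data | r = 5) = (5/8)(5/8)(5/8)(3/8) = 0.091553; P(data | r = 6) = (6/8)(6/8)(6/8)(2/8) = 0.10547; P(data | r = 7) = (7/8)(7/8)(7/8)(1/8) = 0.08374.
Weighting by the prior gives 1/5 · 0.001709 = 0.0003418, 1/5 · 0.0625 = 0.0125, 1/5 · 0.091553 = 0.018311, 1/5 · 0.10547 = 0.021094, 1/5 · 0.08374 = 0.016748; with total 0.068994.
Therefore the posterior P(r = 1 | data) = (0.0003418) / (0.068994) = 0.004954.

0.005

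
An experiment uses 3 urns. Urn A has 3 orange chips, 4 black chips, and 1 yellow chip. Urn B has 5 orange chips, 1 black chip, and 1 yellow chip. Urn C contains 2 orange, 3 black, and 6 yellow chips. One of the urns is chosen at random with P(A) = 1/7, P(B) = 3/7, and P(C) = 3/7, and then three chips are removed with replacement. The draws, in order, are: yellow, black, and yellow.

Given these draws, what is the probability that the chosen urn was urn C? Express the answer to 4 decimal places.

0.9363

The likelihood of the observed sequence under each hypothesis: P(data | urn A) = (1/8)(4/8)(1/8) = 0.0078125; P(data | urn B) = (1/7)(1/7)(1/7) = 0.0029155; P(data | urn C) = (6/11)(3/11)(6/11) = 0.081142.
Weighting by the prior gives 1/7 · 0.0078125 = 0.0011161, 3/7 · 0.0029155 = 0.0012495, 3/7 · 0.081142 = 0.034775; summing to 0.037141.
By Bayes' rule, P(urn C | data) = (0.034775) / (0.037141) = 0.93631.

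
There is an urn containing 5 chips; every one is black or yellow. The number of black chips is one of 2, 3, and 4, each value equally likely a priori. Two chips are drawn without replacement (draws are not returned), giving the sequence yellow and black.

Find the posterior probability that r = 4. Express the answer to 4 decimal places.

Under each hypothesis, the probability of the observed sequence is: P(data | r = 2) = (3/5)(2/4) = 3/10; P(data | r = 3) = (2/5)(3/4) = 3/10; P(data | r = 4) = (1/5)(4/4) = 1/5.
The prior-weighted likelihoods are 1/3 · 3/10 = 1/10, 1/3 · 3/10 = 1/10, 1/3 · 1/5 = 1/15; summing to 4/15.
Therefore the posterior P(r = 4 | data) = (1/15) / (4/15) = 1/4.

0.2500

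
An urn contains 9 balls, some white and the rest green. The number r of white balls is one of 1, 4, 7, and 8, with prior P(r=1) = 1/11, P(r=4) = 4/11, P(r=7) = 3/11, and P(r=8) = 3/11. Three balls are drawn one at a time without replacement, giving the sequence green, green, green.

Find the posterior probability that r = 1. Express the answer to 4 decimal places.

0.5833

The likelihood of the observed sequence under each hypothesis: P(data | r = 1) = (8/9)(7/8)(6/7) = 2/3; P(data | r = 4) = (5/9)(4/8)(3/7) = 5/42; P(data | r = 7) = (2/9)(1/8)(0/7) = 0; P(data | r = 8) = (1/9)(0/8) = 0.
Multiplying each by its prior: 1/11 · 2/3 = 2/33, 4/11 · 5/42 = 10/231, 3/11 · 0 = 0, 3/11 · 0 = 0; these sum to 8/77.
Therefore the posterior P(r = 1 | data) = (2/33) / (8/77) = 7/12.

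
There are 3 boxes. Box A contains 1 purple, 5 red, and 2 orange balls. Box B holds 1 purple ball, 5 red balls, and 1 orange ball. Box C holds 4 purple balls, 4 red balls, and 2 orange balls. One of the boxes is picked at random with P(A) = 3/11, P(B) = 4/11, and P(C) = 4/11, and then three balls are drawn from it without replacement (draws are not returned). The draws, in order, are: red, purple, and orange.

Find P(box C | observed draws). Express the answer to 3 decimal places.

0.491

Under each hypothesis, the probability of the observed sequence is: P(data | box A) = (5/8)(1/7)(2/6) = 0.029762; P(data | box B) = (5/7)(1/6)(1/5) = 0.02381; P(data | box C) = (4/10)(4/9)(2/8) = 0.044444.
The prior-weighted likelihoods are 3/11 · 0.029762 = 0.0081169, 4/11 · 0.02381 = 0.008658, 4/11 · 0.044444 = 0.016162; summing to 0.032937.
By Bayes' rule, P(box C | data) = (0.016162) / (0.032937) = 0.49069.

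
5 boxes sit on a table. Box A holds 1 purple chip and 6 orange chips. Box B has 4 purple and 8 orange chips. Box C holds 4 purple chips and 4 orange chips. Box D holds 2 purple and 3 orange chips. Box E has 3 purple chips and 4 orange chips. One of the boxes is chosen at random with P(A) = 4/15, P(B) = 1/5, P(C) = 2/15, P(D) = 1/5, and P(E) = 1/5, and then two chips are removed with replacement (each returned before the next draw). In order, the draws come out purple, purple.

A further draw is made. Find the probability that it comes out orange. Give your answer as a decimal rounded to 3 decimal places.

0.588

For each hypothesis, P(data | H) works out to: P(data | box A) = (1/7)(1/7) = 0.020408; P(data | box B) = (4/12)(4/12) = 0.11111; P(data | box C) = (4/8)(4/8) = 0.25; P(data | box D) = (2/5)(2/5) = 0.16; P(data | box E) = (3/7)(3/7) = 0.18367.
Multiplying each by its prior: 4/15 · 0.020408 = 0.0054422, 1/5 · 0.11111 = 0.022222, 2/15 · 0.25 = 0.033333, 1/5 · 0.16 = 0.032, 1/5 · 0.18367 = 0.036735; summing to 0.12973.
The posterior is then P(box A | data) = 0.041949, P(box B | data) = 0.17129, P(box C | data) = 0.25694, P(box D | data) = 0.24666, P(box E | data) = 0.28316.
The predictive probability is P(orange next | data) = (6/7)(0.041949) + (2/3)(0.17129) + (1/2)(0.25694) + (3/5)(0.24666) + (4/7)(0.28316) = 0.58842.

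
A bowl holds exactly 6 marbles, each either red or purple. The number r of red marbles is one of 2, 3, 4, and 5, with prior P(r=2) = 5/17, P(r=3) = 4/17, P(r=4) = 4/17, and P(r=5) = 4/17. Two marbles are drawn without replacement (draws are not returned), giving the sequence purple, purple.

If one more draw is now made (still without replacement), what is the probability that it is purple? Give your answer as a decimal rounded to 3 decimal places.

Compute the likelihood of the observed sequence for each case: P(data | r = 2) = (4/6)(3/5) = 2/5; P(data | r = 3) = (3/6)(2/5) = 1/5; P(data | r = 4) = (2/6)(1/5) = 1/15; P(data | r = 5) = (1/6)(0/5) = 0.
Multiplying each by its prior: 5/17 · 2/5 = 2/17, 4/17 · 1/5 = 4/85, 4/17 · 1/15 = 4/255, 4/17 · 0 = 0; summing to 46/255.
The posterior is then P(r = 2 | data) = 15/23, P(r = 3 | data) = 6/23, P(r = 4 | data) = 2/23, P(r = 5 | data) = 0.
The predictive probability is P(purple next | data) = (1/2)(15/23) + (1/4)(6/23) + (0)(2/23) = 9/23.

0.391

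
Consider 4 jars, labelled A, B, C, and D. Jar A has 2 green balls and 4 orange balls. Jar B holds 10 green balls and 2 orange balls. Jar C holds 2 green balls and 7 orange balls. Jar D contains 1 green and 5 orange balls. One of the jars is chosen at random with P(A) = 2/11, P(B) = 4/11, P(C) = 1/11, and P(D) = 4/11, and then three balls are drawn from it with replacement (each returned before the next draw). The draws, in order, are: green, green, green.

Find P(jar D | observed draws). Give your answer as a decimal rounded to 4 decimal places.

0.0077

Under each hypothesis, the probability of the observed sequence is: P(data | jar A) = (2/6)(2/6)(2/6) = 0.037037; P(data | jar B) = (10/12)(10/12)(10/12) = 0.5787; P(data | jar C) = (2/9)(2/9)(2/9) = 0.010974; P(data | jar D) = (1/6)(1/6)(1/6) = 0.0046296.
Multiplying each by its prior: 2/11 · 0.037037 = 0.006734, 4/11 · 0.5787 = 0.21044, 1/11 · 0.010974 = 0.00099763, 4/11 · 0.0046296 = 0.0016835; with total 0.21985.
By Bayes' rule, P(jar D | data) = (0.0016835) / (0.21985) = 0.0076574.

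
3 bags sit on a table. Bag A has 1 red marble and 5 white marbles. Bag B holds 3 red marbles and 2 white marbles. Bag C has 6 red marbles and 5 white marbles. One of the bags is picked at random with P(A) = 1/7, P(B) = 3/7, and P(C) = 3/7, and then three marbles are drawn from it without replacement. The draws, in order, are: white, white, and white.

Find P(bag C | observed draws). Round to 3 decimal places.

For each hypothesis, P(data | H) works out to: P(data | bag A) = (5/6)(4/5)(3/4) = 1/2; P(data | bag B) = (2/5)(1/4)(0/3) = 0; P(data | bag C) = (5/11)(4/10)(3/9) = 2/33.
Weighting by the prior gives 1/7 · 1/2 = 1/14, 3/7 · 0 = 0, 3/7 · 2/33 = 2/77; with total 15/154.
By Bayes' rule, P(bag C | data) = (2/77) / (15/154) = 4/15.

0.267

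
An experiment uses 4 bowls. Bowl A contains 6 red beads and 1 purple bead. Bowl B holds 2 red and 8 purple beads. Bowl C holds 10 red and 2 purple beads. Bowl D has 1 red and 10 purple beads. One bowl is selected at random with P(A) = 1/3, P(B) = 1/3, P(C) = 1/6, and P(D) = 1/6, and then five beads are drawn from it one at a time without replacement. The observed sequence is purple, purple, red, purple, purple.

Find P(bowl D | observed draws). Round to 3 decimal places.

Compute the likelihood of the observed sequence for each case: P(data | bowl A) = (1/7)(0/6) = 0; P(data | bowl B) = (8/10)(7/9)(2/8)(6/7)(5/6) = 1/9; P(data | bowl C) = (2/12)(1/11)(10/10)(0/9) = 0; P(data | bowl D) = (10/11)(9/10)(1/9)(8/8)(7/7) = 1/11.
Weighting by the prior gives 1/3 · 0 = 0, 1/3 · 1/9 = 1/27, 1/6 · 0 = 0, 1/6 · 1/11 = 1/66; summing to 31/594.
So P(bowl D | data) = (1/66) / (31/594) = 9/31.

0.290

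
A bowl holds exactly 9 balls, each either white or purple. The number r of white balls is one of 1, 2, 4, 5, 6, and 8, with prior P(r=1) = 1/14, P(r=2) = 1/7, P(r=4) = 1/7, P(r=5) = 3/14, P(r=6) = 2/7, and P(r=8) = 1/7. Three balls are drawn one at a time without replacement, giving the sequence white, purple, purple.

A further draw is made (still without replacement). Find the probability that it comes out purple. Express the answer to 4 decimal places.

For each hypothesis, P(data | H) works out to: P(data | r = 1) = (1/9)(8/8)(7/7) = 1/9; P(data | r = 2) = (2/9)(7/8)(6/7) = 1/6; P(data | r = 4) = (4/9)(5/8)(4/7) = 10/63; P(data | r = 5) = (5/9)(4/8)(3/7) = 5/42; P(data | r = 6) = (6/9)(3/8)(2/7) = 1/14; P(data | r = 8) = (8/9)(1/8)(0/7) = 0.
The prior-weighted likelihoods are 1/14 · 1/9 = 1/126, 1/7 · 1/6 = 1/42, 1/7 · 10/63 = 10/441, 3/14 · 5/42 = 5/196, 2/7 · 1/14 = 1/49, 1/7 · 0 = 0; with total 59/588.
The posterior is then P(r = 1 | data) = 14/177, P(r = 2 | data) = 14/59, P(r = 4 | data) = 40/177, P(r = 5 | data) = 15/59, P(r = 6 | data) = 12/59, P(r = 8 | data) = 0.
Averaging over the posterior, P(purple next | data) = (1)(14/177) + (5/6)(14/59) + (1/2)(40/177) + (1/3)(15/59) + (1/6)(12/59) = 30/59.

0.5085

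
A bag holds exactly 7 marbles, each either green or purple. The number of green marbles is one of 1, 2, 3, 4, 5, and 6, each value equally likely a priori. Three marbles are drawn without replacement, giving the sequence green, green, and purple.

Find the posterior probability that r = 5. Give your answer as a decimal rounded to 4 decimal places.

For each hypothesis, P(data | H) works out to: P(data | r = 1) = (1/7)(0/6) = 0; P(data | r = 2) = (2/7)(1/6)(5/5) = 1/21; P(data | r = 3) = (3/7)(2/6)(4/5) = 4/35; P(data | r = 4) = (4/7)(3/6)(3/5) = 6/35; P(data | r = 5) = (5/7)(4/6)(2/5) = 4/21; P(data | r = 6) = (6/7)(5/6)(1/5) = 1/7.
Weighting by the prior gives 1/6 · 0 = 0, 1/6 · 1/21 = 1/126, 1/6 · 4/35 = 2/105, 1/6 · 6/35 = 1/35, 1/6 · 4/21 = 2/63, 1/6 · 1/7 = 1/42; summing to 1/9.
Hence P(r = 5 | data) = (2/63) / (1/9) = 2/7.

0.2857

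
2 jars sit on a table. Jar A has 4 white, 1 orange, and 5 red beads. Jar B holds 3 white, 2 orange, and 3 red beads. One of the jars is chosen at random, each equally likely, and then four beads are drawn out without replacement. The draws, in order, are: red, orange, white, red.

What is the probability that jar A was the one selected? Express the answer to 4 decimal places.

0.4255

Under each hypothesis, the probability of the observed sequence is: P(data | jar A) = (5/10)(1/9)(4/8)(4/7) = 0.015873; P(data | jar B) = (3/8)(2/7)(3/6)(2/5) = 0.021429.
Multiplying each by its prior: 1/2 · 0.015873 = 0.0079365, 1/2 · 0.021429 = 0.010714; summing to 0.018651.
So P(jar A | data) = (0.0079365) / (0.018651) = 0.42553.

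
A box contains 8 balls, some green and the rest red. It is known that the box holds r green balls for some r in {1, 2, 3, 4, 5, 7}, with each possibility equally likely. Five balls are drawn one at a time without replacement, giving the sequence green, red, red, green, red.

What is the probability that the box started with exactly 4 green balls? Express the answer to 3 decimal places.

0.286

For each hypothesis, P(data | H) works out to: P(data | r = 1) = (1/8)(7/7)(6/6)(0/5) = 0; P(data | r = 2) = (2/8)(6/7)(5/6)(1/5)(4/4) = 1/28; P(data | r = 3) = (3/8)(5/7)(4/6)(2/5)(3/4) = 3/56; P(data | r = 4) = (4/8)(4/7)(3/6)(3/5)(2/4) = 3/70; P(data | r = 5) = (5/8)(3/7)(2/6)(4/5)(1/4) = 1/56; P(data | r = 7) = (7/8)(1/7)(0/6) = 0.
Weighting by the prior gives 1/6 · 0 = 0, 1/6 · 1/28 = 1/168, 1/6 · 3/56 = 1/112, 1/6 · 3/70 = 1/140, 1/6 · 1/56 = 1/336, 1/6 · 0 = 0; with total 1/40.
Hence P(r = 4 | data) = (1/140) / (1/40) = 2/7.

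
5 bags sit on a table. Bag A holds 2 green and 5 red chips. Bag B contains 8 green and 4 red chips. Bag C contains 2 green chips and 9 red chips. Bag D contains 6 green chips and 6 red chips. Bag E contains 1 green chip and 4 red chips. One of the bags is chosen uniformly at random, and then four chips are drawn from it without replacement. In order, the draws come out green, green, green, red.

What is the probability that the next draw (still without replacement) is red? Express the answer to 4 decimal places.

0.4622

For each hypothesis, P(data | H) works out to: P(data | bag A) = (2/7)(1/6)(0/5) = 0; P(data | bag B) = (8/12)(7/11)(6/10)(4/9) = 0.11313; P(data | bag C) = (2/11)(1/10)(0/9) = 0; P(data | bag D) = (6/12)(5/11)(4/10)(6/9) = 0.060606; P(data | bag E) = (1/5)(0/4) = 0.
Weighting by the prior gives 1/5 · 0 = 0, 1/5 · 0.11313 = 0.022626, 1/5 · 0 = 0, 1/5 · 0.060606 = 0.012121, 1/5 · 0 = 0; with total 0.034747.
Dividing through by the total gives posterior P(bag A | data) = 0, P(bag B | data) = 0.65116, P(bag C | data) = 0, P(bag D | data) = 0.34884, P(bag E | data) = 0.
Averaging over the posterior, P(red next | data) = (3/8)(0.65116) + (5/8)(0.34884) = 0.46221.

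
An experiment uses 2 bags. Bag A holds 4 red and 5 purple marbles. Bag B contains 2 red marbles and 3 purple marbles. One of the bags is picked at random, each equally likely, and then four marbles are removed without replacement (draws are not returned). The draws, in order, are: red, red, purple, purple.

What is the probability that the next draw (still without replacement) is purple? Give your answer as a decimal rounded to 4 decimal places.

0.8230

For each hypothesis, P(data | H) works out to: P(data | bag A) = (4/9)(3/8)(5/7)(4/6) = 0.079365; P(data | bag B) = (2/5)(1/4)(3/3)(2/2) = 0.1.
Weighting by the prior gives 1/2 · 0.079365 = 0.039683, 1/2 · 0.1 = 0.05; with total 0.089683.
The posterior is then P(bag A | data) = 0.44248, P(bag B | data) = 0.55752.
So P(purple next | data) = Σ P(purple next | H) P(H | data) = (3/5)(0.44248) + (1)(0.55752) = 0.82301.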